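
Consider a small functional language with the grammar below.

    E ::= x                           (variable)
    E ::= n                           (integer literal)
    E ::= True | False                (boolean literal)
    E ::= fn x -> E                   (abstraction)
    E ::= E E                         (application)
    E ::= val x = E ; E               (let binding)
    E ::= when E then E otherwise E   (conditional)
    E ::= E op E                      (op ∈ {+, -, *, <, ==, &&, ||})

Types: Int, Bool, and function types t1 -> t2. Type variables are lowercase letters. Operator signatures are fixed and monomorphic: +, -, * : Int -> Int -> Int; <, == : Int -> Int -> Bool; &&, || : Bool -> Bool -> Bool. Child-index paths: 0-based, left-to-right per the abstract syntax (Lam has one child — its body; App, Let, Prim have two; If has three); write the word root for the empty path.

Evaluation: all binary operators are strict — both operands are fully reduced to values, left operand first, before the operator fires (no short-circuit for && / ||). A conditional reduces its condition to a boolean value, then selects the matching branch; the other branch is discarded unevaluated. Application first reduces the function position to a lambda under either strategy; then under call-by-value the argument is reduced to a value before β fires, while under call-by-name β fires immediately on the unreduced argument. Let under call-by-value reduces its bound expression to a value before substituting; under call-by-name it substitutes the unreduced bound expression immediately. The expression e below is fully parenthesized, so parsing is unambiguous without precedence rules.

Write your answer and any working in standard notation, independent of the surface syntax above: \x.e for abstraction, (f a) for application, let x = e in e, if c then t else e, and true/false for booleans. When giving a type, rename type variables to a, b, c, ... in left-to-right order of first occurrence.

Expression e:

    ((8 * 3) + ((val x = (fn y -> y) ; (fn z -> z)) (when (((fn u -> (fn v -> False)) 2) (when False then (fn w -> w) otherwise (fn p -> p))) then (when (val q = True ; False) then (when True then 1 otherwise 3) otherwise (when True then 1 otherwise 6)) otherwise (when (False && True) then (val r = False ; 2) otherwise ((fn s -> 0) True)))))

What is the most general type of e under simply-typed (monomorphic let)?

Trace:
  unify Int ~ Int
  unify Int ~ Int
  unify Int ~ Int
y : a
\y._ : a -> a
let x : a -> a
z : b
\z._ : b -> b
\v._ : d -> Bool
\u._ : c -> d -> Bool
  unify c -> d -> Bool ~ Int -> e
  unify c ~ Int
  unify d -> Bool ~ e
_ _ : d -> Bool
  unify Bool ~ Bool
w : f
\w._ : f -> f
p : g
\p._ : g -> g
  unify f -> f ~ g -> g
  unify f ~ g
  unify g ~ g
  unify d -> Bool ~ (g -> g) -> h
  unify d ~ g -> g
  unify Bool ~ h
_ _ : Bool
  unify Bool ~ Bool
let q : Bool
  unify Bool ~ Bool
  unify Bool ~ Bool
  unify Int ~ Int
  unify Bool ~ Bool
  unify Int ~ Int
  unify Int ~ Int
  unify Bool ~ Bool
  unify Bool ~ Bool
  unify Bool ~ Bool
let r : Bool
\s._ : i -> Int
  unify i -> Int ~ Bool -> j
  unify i ~ Bool
  unify Int ~ j
_ _ : Int
  unify Int ~ Int
  unify Int ~ Int
  unify b -> b ~ Int -> k
  unify b ~ Int
  unify Int ~ k
_ _ : Int
  unify Int ~ Int

Answer: Int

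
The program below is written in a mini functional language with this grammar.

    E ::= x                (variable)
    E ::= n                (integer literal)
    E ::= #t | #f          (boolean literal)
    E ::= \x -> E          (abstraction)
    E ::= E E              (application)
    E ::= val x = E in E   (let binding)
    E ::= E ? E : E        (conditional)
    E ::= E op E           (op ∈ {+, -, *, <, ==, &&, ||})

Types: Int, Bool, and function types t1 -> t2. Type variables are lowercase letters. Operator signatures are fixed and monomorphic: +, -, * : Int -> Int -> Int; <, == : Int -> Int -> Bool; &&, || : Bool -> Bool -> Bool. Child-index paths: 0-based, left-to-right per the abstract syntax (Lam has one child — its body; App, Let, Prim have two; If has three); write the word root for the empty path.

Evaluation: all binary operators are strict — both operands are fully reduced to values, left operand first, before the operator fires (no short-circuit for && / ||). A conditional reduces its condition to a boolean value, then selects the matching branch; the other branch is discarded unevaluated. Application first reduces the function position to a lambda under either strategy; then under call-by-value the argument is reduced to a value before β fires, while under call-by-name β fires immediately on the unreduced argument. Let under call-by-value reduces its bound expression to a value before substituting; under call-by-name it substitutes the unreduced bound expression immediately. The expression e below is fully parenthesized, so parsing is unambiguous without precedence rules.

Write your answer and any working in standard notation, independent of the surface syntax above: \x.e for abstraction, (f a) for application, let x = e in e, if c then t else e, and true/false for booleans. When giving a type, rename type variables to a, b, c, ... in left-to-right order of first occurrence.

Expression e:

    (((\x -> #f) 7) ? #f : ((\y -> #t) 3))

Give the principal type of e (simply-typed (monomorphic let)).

Answer: Bool

Derivation:
\x._ : a -> Bool
  unify a -> Bool ~ Int -> b
  unify a ~ Int
  unify Bool ~ b
_ _ : Bool
  unify Bool ~ Bool
\y._ : c -> Bool
  unify c -> Bool ~ Int -> d
  unify c ~ Int
  unify Bool ~ d
_ _ : Bool
  unify Bool ~ Bool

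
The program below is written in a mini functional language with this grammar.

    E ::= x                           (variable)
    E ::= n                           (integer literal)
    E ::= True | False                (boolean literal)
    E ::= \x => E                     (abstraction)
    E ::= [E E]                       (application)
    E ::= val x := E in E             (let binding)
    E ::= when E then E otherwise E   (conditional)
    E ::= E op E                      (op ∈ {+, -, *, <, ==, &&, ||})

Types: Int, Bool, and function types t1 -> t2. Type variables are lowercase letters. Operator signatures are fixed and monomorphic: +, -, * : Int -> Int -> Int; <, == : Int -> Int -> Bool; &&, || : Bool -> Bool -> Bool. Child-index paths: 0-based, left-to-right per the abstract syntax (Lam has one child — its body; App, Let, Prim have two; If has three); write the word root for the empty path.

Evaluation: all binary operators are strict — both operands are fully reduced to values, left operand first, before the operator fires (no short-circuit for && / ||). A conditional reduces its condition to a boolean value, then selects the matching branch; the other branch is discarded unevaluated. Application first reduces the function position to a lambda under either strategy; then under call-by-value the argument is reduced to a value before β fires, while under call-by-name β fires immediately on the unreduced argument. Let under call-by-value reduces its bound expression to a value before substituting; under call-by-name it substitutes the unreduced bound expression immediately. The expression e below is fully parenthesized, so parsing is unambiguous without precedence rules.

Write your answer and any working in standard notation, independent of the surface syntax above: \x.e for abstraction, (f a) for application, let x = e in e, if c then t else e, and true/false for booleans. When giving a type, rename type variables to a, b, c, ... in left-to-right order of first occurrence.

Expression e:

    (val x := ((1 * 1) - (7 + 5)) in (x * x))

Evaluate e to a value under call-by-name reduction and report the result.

Answer: 121

Trace:
step 0: (let x = ((1 * 1) - (7 + 5)) in (x * x))
step 1: [let@root] (((1 * 1) - (7 + 5)) * ((1 * 1) - (7 + 5)))
step 2: [delta@0.0] ((1 - (7 + 5)) * ((1 * 1) - (7 + 5)))
step 3: [delta@0.1] ((1 - 12) * ((1 * 1) - (7 + 5)))
step 4: [delta@0] (-11 * ((1 * 1) - (7 + 5)))
step 5: [delta@1.0] (-11 * (1 - (7 + 5)))
step 6: [delta@1.1] (-11 * (1 - 12))
step 7: [delta@1] (-11 * -11)
step 8: [delta@root] 121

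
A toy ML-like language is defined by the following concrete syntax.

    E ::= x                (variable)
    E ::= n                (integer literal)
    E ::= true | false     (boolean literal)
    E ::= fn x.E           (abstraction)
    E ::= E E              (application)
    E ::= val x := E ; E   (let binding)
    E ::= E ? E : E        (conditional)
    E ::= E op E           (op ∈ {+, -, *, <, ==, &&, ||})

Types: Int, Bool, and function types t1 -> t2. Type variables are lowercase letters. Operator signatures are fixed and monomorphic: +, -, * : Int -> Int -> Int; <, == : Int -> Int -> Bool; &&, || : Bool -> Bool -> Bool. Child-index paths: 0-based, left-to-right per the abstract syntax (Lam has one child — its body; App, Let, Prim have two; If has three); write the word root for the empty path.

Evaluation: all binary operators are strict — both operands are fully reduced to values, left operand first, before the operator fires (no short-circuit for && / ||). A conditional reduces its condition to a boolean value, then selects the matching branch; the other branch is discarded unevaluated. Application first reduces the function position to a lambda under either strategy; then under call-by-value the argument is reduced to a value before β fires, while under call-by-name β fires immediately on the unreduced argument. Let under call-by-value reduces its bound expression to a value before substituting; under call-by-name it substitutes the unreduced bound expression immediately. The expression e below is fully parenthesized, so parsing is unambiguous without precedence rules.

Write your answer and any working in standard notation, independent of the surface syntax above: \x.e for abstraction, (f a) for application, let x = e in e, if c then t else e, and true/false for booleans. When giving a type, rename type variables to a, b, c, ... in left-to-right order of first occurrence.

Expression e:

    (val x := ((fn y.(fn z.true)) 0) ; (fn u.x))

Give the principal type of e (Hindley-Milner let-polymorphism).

Working:
\z._ : b -> Bool
\y._ : a -> b -> Bool
  unify a -> b -> Bool ~ Int -> c
  unify a ~ Int
  unify b -> Bool ~ c
_ _ : b -> Bool
let x : forall. b -> Bool
x : e -> Bool
\u._ : d -> e -> Bool

Answer: a -> b -> Bool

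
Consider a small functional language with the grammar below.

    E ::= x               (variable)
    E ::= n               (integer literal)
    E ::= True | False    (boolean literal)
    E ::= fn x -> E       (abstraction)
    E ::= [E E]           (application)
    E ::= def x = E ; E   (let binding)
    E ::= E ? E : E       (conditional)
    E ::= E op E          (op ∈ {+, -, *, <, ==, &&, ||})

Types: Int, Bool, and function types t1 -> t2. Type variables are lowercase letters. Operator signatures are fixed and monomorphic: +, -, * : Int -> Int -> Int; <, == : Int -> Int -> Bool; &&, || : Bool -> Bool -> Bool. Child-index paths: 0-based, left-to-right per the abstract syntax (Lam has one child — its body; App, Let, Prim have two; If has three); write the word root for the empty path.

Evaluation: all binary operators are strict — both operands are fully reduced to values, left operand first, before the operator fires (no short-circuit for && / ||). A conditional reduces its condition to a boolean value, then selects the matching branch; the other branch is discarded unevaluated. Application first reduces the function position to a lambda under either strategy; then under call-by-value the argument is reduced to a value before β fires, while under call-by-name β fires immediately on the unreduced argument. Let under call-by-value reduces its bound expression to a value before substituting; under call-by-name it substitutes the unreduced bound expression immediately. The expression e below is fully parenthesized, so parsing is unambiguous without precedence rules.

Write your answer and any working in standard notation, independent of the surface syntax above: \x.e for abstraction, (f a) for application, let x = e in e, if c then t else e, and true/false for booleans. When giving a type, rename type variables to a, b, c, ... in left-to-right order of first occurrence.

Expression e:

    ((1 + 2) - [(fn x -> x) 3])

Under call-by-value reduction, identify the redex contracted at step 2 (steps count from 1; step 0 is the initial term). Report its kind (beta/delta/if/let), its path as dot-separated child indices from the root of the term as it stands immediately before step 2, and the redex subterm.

Answer: beta at 1 : ((\x.x) 3)

Derivation:
step 0: ((1 + 2) - ((\x.x) 3))
step 1: [delta@0] (3 - ((\x.x) 3))
step 2: [beta@1] (3 - 3)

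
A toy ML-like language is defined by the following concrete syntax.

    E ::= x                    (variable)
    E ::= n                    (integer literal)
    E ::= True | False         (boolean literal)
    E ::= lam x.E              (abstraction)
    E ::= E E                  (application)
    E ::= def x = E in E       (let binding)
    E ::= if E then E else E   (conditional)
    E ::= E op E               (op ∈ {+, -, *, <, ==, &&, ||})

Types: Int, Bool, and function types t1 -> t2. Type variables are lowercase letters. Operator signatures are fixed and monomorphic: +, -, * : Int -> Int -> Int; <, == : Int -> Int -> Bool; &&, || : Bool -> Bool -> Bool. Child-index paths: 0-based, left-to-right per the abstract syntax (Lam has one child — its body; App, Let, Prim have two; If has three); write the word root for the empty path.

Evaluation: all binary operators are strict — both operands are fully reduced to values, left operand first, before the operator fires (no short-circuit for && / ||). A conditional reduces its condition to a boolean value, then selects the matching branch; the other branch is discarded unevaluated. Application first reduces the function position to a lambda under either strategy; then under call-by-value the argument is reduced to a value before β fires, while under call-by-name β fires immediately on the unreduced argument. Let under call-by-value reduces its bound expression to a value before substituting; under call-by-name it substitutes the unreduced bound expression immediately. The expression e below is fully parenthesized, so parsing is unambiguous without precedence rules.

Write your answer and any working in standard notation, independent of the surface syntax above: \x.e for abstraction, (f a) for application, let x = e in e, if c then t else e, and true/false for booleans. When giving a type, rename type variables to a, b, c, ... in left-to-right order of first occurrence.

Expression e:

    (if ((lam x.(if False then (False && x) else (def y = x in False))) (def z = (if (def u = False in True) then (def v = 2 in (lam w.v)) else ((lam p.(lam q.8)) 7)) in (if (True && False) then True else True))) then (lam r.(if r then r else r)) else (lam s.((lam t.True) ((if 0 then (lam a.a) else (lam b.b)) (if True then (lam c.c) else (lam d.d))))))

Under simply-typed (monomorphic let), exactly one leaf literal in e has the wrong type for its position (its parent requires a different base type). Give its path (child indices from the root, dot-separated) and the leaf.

Answer: 2.0.1.0.0 : 0

Working:
  unify Bool ~ Bool
  unify Bool ~ Bool
x : a
  unify a ~ Bool
x : Bool
let y : Bool
  unify Bool ~ Bool
\x._ : Bool -> Bool
let u : Bool
  unify Bool ~ Bool
let v : Int
v : Int
\w._ : b -> Int
\q._ : d -> Int
\p._ : c -> d -> Int
  unify c -> d -> Int ~ Int -> e
  unify c ~ Int
  unify d -> Int ~ e
_ _ : d -> Int
  unify b -> Int ~ d -> Int
  unify b ~ d
  unify Int ~ Int
let z : d -> Int
  unify Bool ~ Bool
  unify Bool ~ Bool
  unify Bool ~ Bool
  unify Bool ~ Bool
  unify Bool -> Bool ~ Bool -> f
  unify Bool ~ Bool
  unify Bool ~ f
_ _ : Bool
  unify Bool ~ Bool
r : g
  unify g ~ Bool
r : Bool
r : Bool
  unify Bool ~ Bool
\r._ : Bool -> Bool
\t._ : i -> Bool
  unify Int ~ Bool
  FAIL: mismatch Int ~ Bool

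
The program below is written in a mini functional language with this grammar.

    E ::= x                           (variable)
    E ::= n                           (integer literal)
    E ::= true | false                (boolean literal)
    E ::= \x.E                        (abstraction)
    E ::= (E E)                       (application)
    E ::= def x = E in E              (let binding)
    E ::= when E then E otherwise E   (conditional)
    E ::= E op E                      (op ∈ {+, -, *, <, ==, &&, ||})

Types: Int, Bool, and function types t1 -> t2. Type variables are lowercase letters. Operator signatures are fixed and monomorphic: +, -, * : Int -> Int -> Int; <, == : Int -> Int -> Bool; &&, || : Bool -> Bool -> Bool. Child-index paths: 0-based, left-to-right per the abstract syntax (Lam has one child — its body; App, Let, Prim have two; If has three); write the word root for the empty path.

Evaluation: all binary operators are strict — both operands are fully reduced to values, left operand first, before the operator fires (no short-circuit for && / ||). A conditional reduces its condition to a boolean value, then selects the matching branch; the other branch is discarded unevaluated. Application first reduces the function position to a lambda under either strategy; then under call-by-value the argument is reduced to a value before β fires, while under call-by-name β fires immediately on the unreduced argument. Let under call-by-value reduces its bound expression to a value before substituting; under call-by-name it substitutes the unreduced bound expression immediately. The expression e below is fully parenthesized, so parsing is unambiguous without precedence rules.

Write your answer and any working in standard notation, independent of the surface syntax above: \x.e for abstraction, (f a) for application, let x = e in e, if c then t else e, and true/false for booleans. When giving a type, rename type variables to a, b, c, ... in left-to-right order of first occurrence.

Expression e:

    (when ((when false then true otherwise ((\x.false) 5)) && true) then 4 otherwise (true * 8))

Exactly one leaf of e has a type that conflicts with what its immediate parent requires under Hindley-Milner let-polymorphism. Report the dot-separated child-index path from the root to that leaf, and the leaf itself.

Trace:
  unify Bool ~ Bool
\x._ : a -> Bool
  unify a -> Bool ~ Int -> b
  unify a ~ Int
  unify Bool ~ b
_ _ : Bool
  unify Bool ~ Bool
  unify Bool ~ Bool
  unify Bool ~ Bool
  unify Bool ~ Bool
  unify Bool ~ Int
  FAIL: mismatch Bool ~ Int

Answer: 2.0 : true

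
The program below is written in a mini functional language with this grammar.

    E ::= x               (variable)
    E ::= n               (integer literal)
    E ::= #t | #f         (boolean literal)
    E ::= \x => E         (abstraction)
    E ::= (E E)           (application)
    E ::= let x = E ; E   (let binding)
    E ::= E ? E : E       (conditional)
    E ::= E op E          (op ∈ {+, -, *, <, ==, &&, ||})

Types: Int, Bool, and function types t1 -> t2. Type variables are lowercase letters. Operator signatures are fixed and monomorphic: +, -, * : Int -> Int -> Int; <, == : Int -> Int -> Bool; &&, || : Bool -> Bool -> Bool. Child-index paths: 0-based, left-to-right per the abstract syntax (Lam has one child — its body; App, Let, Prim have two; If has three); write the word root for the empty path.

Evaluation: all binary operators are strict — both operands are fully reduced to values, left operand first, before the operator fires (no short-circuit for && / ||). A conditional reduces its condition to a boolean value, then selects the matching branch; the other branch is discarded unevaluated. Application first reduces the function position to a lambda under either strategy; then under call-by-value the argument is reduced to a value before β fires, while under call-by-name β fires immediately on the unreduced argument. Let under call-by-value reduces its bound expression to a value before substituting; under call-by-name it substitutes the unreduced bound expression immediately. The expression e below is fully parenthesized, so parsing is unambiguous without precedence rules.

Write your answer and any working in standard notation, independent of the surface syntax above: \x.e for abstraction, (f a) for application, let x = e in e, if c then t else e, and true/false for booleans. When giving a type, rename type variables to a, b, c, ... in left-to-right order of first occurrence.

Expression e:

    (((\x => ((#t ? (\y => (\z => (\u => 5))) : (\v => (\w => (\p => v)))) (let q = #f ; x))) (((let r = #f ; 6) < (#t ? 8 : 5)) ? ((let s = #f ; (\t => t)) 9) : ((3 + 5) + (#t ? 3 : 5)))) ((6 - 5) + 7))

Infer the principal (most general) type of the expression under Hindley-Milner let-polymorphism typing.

Working:
  unify Bool ~ Bool
\u._ : d -> Int
\z._ : c -> d -> Int
\y._ : b -> c -> d -> Int
v : e
\p._ : g -> e
\w._ : f -> g -> e
\v._ : e -> f -> g -> e
  unify b -> c -> d -> Int ~ e -> f -> g -> e
  unify b ~ e
  unify c -> d -> Int ~ f -> g -> e
  unify c ~ f
  unify d -> Int ~ g -> e
  unify d ~ g
  unify Int ~ e
let q : Bool
x : a
  unify Int -> f -> g -> Int ~ a -> h
  unify Int ~ a
  unify f -> g -> Int ~ h
_ _ : f -> g -> Int
\x._ : Int -> f -> g -> Int
let r : Bool
  unify Int ~ Int
  unify Bool ~ Bool
  unify Int ~ Int
  unify Int ~ Int
  unify Bool ~ Bool
let s : Bool
t : i
\t._ : i -> i
  unify i -> i ~ Int -> j
  unify i ~ Int
  unify Int ~ j
_ _ : Int
  unify Int ~ Int
  unify Int ~ Int
  unify Int ~ Int
  unify Bool ~ Bool
  unify Int ~ Int
  unify Int ~ Int
  unify Int ~ Int
  unify Int -> f -> g -> Int ~ Int -> k
  unify Int ~ Int
  unify f -> g -> Int ~ k
_ _ : f -> g -> Int
  unify Int ~ Int
  unify Int ~ Int
  unify Int ~ Int
  unify Int ~ Int
  unify f -> g -> Int ~ Int -> l
  unify f ~ Int
  unify g -> Int ~ l
_ _ : g -> Int

Answer: a -> Int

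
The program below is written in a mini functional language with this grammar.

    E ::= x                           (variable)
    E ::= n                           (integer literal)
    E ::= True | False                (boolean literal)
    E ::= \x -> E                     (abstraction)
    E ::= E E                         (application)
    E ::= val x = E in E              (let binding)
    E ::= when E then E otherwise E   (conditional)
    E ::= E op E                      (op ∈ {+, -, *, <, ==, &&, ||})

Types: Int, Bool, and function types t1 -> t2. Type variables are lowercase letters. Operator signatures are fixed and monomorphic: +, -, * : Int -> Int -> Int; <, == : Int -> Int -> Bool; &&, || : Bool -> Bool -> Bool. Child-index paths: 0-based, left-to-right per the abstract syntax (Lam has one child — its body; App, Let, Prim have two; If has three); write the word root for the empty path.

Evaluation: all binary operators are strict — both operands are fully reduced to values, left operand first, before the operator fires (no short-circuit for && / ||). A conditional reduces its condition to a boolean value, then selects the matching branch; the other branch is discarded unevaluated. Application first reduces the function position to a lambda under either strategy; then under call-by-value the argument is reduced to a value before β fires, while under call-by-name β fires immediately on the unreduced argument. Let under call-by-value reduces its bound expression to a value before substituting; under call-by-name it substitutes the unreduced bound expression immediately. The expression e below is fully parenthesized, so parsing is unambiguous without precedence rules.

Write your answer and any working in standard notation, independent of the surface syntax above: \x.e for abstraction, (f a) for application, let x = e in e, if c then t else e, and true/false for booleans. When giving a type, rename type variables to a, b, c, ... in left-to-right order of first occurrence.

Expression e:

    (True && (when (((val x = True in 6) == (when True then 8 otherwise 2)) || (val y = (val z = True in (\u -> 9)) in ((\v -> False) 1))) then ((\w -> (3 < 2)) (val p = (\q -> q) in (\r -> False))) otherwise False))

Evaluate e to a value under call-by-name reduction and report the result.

Answer: false

Derivation:
step 0: (true && (if (((let x = true in 6) == (if true then 8 else 2)) || (let y = (let z = true in (\u.9)) in ((\v.false) 1))) then ((\w.(3 < 2)) (let p = (\q.q) in (\r.false))) else false))
step 1: [let@1.0.0.0] (true && (if ((6 == (if true then 8 else 2)) || (let y = (let z = true in (\u.9)) in ((\v.false) 1))) then ((\w.(3 < 2)) (let p = (\q.q) in (\r.false))) else false))
step 2: [if@1.0.0.1] (true && (if ((6 == 8) || (let y = (let z = true in (\u.9)) in ((\v.false) 1))) then ((\w.(3 < 2)) (let p = (\q.q) in (\r.false))) else false))
step 3: [delta@1.0.0] (true && (if (false || (let y = (let z = true in (\u.9)) in ((\v.false) 1))) then ((\w.(3 < 2)) (let p = (\q.q) in (\r.false))) else false))
step 4: [let@1.0.1] (true && (if (false || ((\v.false) 1)) then ((\w.(3 < 2)) (let p = (\q.q) in (\r.false))) else false))
step 5: [beta@1.0.1] (true && (if (false || false) then ((\w.(3 < 2)) (let p = (\q.q) in (\r.false))) else false))
step 6: [delta@1.0] (true && (if false then ((\w.(3 < 2)) (let p = (\q.q) in (\r.false))) else false))
step 7: [if@1] (true && false)
step 8: [delta@root] false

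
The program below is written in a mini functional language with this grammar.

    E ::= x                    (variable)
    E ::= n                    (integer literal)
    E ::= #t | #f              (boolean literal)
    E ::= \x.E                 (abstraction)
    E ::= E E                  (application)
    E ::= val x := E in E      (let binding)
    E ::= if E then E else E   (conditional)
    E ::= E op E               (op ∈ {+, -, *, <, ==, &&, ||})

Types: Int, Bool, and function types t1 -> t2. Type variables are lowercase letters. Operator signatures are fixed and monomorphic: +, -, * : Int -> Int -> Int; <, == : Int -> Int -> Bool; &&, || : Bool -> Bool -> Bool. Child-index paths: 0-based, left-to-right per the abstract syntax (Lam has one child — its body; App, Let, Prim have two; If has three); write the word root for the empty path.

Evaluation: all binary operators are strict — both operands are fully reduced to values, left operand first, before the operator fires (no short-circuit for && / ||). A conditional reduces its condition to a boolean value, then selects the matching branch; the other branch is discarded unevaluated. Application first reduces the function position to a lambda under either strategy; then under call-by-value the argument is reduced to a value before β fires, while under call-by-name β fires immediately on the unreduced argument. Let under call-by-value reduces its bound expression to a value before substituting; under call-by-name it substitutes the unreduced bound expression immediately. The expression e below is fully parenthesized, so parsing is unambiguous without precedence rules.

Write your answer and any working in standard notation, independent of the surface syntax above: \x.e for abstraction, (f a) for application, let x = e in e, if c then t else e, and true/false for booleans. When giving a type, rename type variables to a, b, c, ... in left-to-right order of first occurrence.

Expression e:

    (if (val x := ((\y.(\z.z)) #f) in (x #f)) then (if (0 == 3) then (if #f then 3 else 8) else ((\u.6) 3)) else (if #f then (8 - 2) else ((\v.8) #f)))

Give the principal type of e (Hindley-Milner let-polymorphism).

Answer: Int

Derivation:
z : b
\z._ : b -> b
\y._ : a -> b -> b
  unify a -> b -> b ~ Bool -> c
  unify a ~ Bool
  unify b -> b ~ c
_ _ : b -> b
let x : forall. b -> b
x : d -> d
  unify d -> d ~ Bool -> e
  unify d ~ Bool
  unify Bool ~ e
_ _ : Bool
  unify Bool ~ Bool
  unify Int ~ Int
  unify Int ~ Int
  unify Bool ~ Bool
  unify Bool ~ Bool
  unify Int ~ Int
\u._ : f -> Int
  unify f -> Int ~ Int -> g
  unify f ~ Int
  unify Int ~ g
_ _ : Int
  unify Int ~ Int
  unify Bool ~ Bool
  unify Int ~ Int
  unify Int ~ Int
\v._ : h -> Int
  unify h -> Int ~ Bool -> i
  unify h ~ Bool
  unify Int ~ i
_ _ : Int
  unify Int ~ Int
  unify Int ~ Int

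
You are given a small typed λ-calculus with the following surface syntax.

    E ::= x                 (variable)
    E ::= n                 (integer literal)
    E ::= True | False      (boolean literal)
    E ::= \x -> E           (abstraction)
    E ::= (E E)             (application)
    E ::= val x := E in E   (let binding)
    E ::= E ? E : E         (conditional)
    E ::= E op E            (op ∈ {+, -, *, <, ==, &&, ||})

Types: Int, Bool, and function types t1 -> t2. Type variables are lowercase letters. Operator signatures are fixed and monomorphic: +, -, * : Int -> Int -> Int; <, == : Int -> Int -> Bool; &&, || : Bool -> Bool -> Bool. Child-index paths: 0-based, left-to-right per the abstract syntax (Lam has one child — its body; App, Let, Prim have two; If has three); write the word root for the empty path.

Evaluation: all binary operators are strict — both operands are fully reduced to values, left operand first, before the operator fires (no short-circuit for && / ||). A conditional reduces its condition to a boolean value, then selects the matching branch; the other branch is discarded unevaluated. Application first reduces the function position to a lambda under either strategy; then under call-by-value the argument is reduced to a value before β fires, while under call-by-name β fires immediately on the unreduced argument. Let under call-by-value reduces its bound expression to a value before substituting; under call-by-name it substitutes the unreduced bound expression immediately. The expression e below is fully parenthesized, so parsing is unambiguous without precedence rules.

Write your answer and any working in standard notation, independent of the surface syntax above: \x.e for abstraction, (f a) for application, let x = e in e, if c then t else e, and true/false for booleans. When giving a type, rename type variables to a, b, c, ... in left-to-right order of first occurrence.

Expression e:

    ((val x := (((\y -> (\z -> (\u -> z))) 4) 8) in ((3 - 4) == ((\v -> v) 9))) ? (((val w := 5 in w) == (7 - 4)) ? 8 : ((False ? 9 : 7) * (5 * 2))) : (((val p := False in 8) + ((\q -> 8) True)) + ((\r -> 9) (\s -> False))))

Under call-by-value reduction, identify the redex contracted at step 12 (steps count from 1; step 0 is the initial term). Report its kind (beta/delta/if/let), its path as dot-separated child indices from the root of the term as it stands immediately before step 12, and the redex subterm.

Working:
step 0: (if (let x = (((\y.(\z.(\u.z))) 4) 8) in ((3 - 4) == ((\v.v) 9))) then (if ((let w = 5 in w) == (7 - 4)) then 8 else ((if false then 9 else 7) * (5 * 2))) else (((let p = false in 8) + ((\q.8) true)) + ((\r.9) (\s.false))))
step 1: [beta@0.0.0] (if (let x = ((\z.(\u.z)) 8) in ((3 - 4) == ((\v.v) 9))) then (if ((let w = 5 in w) == (7 - 4)) then 8 else ((if false then 9 else 7) * (5 * 2))) else (((let p = false in 8) + ((\q.8) true)) + ((\r.9) (\s.false))))
step 2: [beta@0.0] (if (let x = (\u.8) in ((3 - 4) == ((\v.v) 9))) then (if ((let w = 5 in w) == (7 - 4)) then 8 else ((if false then 9 else 7) * (5 * 2))) else (((let p = false in 8) + ((\q.8) true)) + ((\r.9) (\s.false))))
step 3: [let@0] (if ((3 - 4) == ((\v.v) 9)) then (if ((let w = 5 in w) == (7 - 4)) then 8 else ((if false then 9 else 7) * (5 * 2))) else (((let p = false in 8) + ((\q.8) true)) + ((\r.9) (\s.false))))
step 4: [delta@0.0] (if (-1 == ((\v.v) 9)) then (if ((let w = 5 in w) == (7 - 4)) then 8 else ((if false then 9 else 7) * (5 * 2))) else (((let p = false in 8) + ((\q.8) true)) + ((\r.9) (\s.false))))
step 5: [beta@0.1] (if (-1 == 9) then (if ((let w = 5 in w) == (7 - 4)) then 8 else ((if false then 9 else 7) * (5 * 2))) else (((let p = false in 8) + ((\q.8) true)) + ((\r.9) (\s.false))))
step 6: [delta@0] (if false then (if ((let w = 5 in w) == (7 - 4)) then 8 else ((if false then 9 else 7) * (5 * 2))) else (((let p = false in 8) + ((\q.8) true)) + ((\r.9) (\s.false))))
step 7: [if@root] (((let p = false in 8) + ((\q.8) true)) + ((\r.9) (\s.false)))
step 8: [let@0.0] ((8 + ((\q.8) true)) + ((\r.9) (\s.false)))
step 9: [beta@0.1] ((8 + 8) + ((\r.9) (\s.false)))
step 10: [delta@0] (16 + ((\r.9) (\s.false)))
step 11: [beta@1] (16 + 9)
step 12: [delta@root] 25

Answer: delta at root : (16 + 9)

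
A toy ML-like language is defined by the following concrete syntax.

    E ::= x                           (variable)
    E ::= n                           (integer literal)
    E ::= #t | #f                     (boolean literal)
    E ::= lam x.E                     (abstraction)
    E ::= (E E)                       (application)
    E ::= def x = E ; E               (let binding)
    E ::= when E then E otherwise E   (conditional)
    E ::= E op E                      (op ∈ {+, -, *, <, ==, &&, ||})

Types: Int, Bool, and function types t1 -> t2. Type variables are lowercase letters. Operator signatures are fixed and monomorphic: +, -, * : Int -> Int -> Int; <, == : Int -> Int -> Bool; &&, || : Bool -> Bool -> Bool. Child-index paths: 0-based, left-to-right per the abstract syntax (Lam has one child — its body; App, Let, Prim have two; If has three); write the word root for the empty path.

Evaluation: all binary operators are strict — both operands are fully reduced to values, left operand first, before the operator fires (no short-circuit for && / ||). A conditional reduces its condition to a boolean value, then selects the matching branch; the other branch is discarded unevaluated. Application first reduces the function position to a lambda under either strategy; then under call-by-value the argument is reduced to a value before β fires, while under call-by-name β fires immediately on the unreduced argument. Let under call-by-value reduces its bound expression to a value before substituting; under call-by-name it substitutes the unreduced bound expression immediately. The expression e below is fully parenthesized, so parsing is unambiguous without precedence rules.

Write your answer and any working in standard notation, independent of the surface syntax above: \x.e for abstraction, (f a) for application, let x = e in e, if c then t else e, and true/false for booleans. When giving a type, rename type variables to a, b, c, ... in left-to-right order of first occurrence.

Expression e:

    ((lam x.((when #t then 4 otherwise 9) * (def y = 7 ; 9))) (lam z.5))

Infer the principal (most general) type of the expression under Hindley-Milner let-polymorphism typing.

Answer: Int

Trace:
  unify Bool ~ Bool
  unify Int ~ Int
  unify Int ~ Int
let y : Int
  unify Int ~ Int
\x._ : a -> Int
\z._ : b -> Int
  unify a -> Int ~ (b -> Int) -> c
  unify a ~ b -> Int
  unify Int ~ c
_ _ : Int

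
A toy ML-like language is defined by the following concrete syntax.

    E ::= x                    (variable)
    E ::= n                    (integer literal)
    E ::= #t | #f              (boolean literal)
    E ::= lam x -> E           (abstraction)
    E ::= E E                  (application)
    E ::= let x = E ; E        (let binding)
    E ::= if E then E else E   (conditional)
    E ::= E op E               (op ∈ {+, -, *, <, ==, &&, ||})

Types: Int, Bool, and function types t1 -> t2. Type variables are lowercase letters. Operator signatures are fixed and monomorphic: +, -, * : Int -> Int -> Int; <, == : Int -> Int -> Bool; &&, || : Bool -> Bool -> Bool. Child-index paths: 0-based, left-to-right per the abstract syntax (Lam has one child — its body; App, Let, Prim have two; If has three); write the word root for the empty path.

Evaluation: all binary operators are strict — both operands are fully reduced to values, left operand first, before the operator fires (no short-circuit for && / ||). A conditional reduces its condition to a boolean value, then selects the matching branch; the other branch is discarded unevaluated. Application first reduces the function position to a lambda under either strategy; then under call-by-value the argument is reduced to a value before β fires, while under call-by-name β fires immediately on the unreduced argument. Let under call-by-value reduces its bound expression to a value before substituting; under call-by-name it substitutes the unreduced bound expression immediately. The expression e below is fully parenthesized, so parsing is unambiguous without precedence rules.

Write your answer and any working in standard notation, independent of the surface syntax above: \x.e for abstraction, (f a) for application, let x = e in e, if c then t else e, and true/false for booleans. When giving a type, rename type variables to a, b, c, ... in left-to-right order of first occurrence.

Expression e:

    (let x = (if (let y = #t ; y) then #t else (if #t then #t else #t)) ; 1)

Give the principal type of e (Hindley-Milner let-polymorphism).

Trace:
let y : Bool
y : Bool
  unify Bool ~ Bool
  unify Bool ~ Bool
  unify Bool ~ Bool
  unify Bool ~ Bool
let x : Bool

Answer: Int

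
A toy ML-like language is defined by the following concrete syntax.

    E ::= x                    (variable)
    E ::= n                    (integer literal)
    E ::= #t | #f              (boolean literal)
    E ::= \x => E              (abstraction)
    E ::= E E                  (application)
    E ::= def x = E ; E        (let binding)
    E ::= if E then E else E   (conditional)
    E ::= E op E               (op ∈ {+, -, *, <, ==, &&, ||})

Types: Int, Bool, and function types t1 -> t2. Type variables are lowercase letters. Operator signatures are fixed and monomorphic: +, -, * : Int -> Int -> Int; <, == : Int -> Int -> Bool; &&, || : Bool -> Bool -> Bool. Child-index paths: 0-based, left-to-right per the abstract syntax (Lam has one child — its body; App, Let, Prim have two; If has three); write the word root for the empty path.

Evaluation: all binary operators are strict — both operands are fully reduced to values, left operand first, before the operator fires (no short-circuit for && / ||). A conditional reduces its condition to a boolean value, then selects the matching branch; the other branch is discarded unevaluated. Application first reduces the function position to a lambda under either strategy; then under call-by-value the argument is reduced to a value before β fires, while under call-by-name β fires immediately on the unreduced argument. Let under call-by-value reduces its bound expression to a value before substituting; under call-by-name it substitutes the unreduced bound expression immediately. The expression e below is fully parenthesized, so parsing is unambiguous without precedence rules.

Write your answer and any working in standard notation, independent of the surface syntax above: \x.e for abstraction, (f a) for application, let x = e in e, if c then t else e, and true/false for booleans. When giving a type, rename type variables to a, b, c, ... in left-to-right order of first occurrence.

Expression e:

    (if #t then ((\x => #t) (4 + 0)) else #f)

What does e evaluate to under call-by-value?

Trace:
step 0: (if true then ((\x.true) (4 + 0)) else false)
step 1: [if@root] ((\x.true) (4 + 0))
step 2: [delta@1] ((\x.true) 4)
step 3: [beta@root] true

Answer: true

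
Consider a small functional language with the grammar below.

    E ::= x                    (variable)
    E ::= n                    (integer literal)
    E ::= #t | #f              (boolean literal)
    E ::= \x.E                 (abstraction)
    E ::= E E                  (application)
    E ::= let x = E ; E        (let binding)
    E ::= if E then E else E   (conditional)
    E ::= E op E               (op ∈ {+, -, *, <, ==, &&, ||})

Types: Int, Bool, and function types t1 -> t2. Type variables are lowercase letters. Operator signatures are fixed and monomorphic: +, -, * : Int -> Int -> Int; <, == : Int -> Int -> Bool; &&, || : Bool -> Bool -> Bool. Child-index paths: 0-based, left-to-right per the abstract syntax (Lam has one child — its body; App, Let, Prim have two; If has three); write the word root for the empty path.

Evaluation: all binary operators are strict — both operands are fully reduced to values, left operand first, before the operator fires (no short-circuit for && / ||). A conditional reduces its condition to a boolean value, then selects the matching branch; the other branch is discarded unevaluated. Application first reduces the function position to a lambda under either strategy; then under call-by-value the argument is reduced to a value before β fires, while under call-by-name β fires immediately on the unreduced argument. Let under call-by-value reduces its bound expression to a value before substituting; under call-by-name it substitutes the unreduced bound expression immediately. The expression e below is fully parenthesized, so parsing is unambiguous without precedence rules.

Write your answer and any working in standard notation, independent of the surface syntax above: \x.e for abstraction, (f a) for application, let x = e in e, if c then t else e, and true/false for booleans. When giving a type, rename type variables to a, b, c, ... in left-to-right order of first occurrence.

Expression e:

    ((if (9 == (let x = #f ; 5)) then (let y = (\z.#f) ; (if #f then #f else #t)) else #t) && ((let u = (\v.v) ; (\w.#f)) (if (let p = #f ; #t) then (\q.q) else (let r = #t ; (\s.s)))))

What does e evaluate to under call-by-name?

Working:
step 0: ((if (9 == (let x = false in 5)) then (let y = (\z.false) in (if false then false else true)) else true) && ((let u = (\v.v) in (\w.false)) (if (let p = false in true) then (\q.q) else (let r = true in (\s.s)))))
step 1: [let@0.0.1] ((if (9 == 5) then (let y = (\z.false) in (if false then false else true)) else true) && ((let u = (\v.v) in (\w.false)) (if (let p = false in true) then (\q.q) else (let r = true in (\s.s)))))
step 2: [delta@0.0] ((if false then (let y = (\z.false) in (if false then false else true)) else true) && ((let u = (\v.v) in (\w.false)) (if (let p = false in true) then (\q.q) else (let r = true in (\s.s)))))
step 3: [if@0] (true && ((let u = (\v.v) in (\w.false)) (if (let p = false in true) then (\q.q) else (let r = true in (\s.s)))))
step 4: [let@1.0] (true && ((\w.false) (if (let p = false in true) then (\q.q) else (let r = true in (\s.s)))))
step 5: [beta@1] (true && false)
step 6: [delta@root] false

Answer: false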